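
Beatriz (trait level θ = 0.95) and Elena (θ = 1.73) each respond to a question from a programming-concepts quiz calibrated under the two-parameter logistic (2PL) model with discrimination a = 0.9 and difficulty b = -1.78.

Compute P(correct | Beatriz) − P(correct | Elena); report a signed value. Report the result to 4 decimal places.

-0.0382

P(θ) = 1 / (1 + exp(−a(θ − b)))
P(Beatriz) = 0.9211  [exponent 2.4570]
P(Elena) = 0.9593  [exponent 3.1590]
Difference = 0.9211 − 0.9593 = -0.0382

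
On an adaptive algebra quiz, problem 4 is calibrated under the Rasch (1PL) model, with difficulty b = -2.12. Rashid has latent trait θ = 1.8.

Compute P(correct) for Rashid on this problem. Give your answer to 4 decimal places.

0.9805

P(θ) = 1 / (1 + exp(−(θ − b)))
Exponent: (1.8 − (-2.12)) = 3.9200
1/(1 + e^{-3.9200}) = 0.9805
P = 0.9805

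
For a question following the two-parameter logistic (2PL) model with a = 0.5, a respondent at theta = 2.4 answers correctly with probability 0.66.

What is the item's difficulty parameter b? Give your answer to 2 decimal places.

1.07

P(theta) = 1 / (1 + exp(−a(theta − b)))
logit(0.66) = ln(0.66/0.34) = 0.6633
b = theta − logit/(a) = 2.4 − 0.6633/0.5000 = 1.0734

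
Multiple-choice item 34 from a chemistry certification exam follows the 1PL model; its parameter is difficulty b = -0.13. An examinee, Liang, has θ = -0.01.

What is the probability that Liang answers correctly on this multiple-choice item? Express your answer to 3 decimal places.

0.530

P(θ) = 1 / (1 + exp(−(θ − b)))
Exponent: (-0.01 − (-0.13)) = 0.1200
1/(1 + e^{-0.1200}) = 0.5300
P = 0.5300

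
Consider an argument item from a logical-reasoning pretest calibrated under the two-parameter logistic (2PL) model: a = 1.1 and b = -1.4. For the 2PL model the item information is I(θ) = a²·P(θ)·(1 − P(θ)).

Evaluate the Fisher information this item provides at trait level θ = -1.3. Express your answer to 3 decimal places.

P = 1/(1+e^{-0.1100}) = 0.5275
P(1−P) = 0.5275 × 0.4725 = 0.2492
I = a² × P(1−P) = 1.1² × 0.2492 = 0.30159

0.302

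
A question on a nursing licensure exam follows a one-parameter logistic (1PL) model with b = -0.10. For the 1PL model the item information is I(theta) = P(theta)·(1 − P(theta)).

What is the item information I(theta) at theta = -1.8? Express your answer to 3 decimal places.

P = 1/(1+e^{1.7000}) = 0.1545
P(1−P) = 0.1545 × 0.8455 = 0.1306
I = P(1−P) = 0.13061

0.131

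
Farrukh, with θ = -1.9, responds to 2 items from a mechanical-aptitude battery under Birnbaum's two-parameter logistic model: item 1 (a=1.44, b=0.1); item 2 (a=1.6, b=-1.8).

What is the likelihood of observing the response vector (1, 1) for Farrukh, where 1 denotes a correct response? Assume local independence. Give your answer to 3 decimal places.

P(θ) = 1 / (1 + exp(−a(θ − b)))
P_1 = 1/(1+e^{2.8800}) = 0.0532
P_2 = 1/(1+e^{0.1600}) = 0.4601
L = P_1 × P_2 = 0.0532 × 0.4601 = 0.02445

0.024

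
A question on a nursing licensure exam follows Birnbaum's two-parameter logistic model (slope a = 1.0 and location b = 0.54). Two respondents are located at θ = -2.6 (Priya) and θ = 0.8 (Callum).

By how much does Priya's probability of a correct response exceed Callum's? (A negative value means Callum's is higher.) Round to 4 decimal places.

-0.5231

P(θ) = 1 / (1 + exp(−a(θ − b)))
P(Priya) = 0.0415  [exponent -3.1400]
P(Callum) = 0.5646  [exponent 0.2600]
Difference = 0.0415 − 0.5646 = -0.5231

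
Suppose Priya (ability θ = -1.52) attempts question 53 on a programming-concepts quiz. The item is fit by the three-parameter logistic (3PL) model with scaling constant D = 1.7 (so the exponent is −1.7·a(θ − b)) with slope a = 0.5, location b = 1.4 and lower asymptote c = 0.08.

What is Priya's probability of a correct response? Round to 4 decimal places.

P(θ) = c + (1 − c) · 1 / (1 + exp(−D·a(θ − b)))
Exponent: 1.7 × 0.5 × (-1.52 − 1.4) = -2.4820
1/(1 + e^{2.4820}) = 0.0771
P = 0.08 + 0.92 × 0.0771 = 0.1510

0.1510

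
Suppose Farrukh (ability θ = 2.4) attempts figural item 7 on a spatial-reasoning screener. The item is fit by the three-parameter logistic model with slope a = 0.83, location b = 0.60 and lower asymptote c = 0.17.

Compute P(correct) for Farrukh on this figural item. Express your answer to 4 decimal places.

P(θ) = c + (1 − c) · 1 / (1 + exp(−a(θ − b)))
Exponent: 0.83 × (2.4 − 0.60) = 1.4940
1/(1 + e^{-1.4940}) = 0.8167
P = 0.17 + 0.83 × 0.8167 = 0.8478

0.8478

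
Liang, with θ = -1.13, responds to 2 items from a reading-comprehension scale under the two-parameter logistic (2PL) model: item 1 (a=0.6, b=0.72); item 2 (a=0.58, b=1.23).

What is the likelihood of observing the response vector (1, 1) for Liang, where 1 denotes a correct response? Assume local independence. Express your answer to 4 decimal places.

0.0503

P(θ) = 1 / (1 + exp(−a(θ − b)))
P_1 = 1/(1+e^{1.1100}) = 0.2479
P_2 = 1/(1+e^{1.3688}) = 0.2028
L = P_1 × P_2 = 0.2479 × 0.2028 = 0.05027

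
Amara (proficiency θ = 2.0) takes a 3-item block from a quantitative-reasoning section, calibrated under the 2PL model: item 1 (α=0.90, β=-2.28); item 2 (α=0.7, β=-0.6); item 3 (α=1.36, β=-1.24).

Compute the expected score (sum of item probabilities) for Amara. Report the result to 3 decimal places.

2.828

P(θ) = 1 / (1 + exp(−α(θ − β)))
P_1 = 1/(1+e^{-3.8520}) = 0.9792
P_2 = 1/(1+e^{-1.8200}) = 0.8606
P_3 = 1/(1+e^{-4.4064}) = 0.9879
E[score] = 0.9792 + 0.8606 + 0.9879 = 2.8277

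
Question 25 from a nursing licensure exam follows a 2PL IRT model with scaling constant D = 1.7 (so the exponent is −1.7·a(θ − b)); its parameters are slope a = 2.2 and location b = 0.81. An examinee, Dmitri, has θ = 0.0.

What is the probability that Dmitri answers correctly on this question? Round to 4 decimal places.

0.0461

P(θ) = 1 / (1 + exp(−D·a(θ − b)))
Exponent: 1.7 × 2.2 × (0.0 − 0.81) = -3.0294
1/(1 + e^{3.0294}) = 0.0461
P = 0.0461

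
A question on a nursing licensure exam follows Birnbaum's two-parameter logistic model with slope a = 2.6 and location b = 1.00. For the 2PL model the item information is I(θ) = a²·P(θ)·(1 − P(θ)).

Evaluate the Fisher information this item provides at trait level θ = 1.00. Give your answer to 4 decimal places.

P = 1/(1+e^{0.0000}) = 0.5000
P(1−P) = 0.5000 × 0.5000 = 0.2500
I = a² × P(1−P) = 2.6² × 0.2500 = 1.69000

1.6900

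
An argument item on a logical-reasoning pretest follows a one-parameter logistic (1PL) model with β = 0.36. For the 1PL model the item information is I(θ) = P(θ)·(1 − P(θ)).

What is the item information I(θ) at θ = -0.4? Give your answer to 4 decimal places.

0.2171

P = 1/(1+e^{0.7600}) = 0.3186
P(1−P) = 0.3186 × 0.6814 = 0.2171
I = P(1−P) = 0.21711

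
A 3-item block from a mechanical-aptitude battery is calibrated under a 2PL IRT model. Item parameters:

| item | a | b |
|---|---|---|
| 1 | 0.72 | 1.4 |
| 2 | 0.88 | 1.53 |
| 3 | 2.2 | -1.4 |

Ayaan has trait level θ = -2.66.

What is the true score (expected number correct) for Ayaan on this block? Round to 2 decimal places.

0.13

P(θ) = 1 / (1 + exp(−a(θ − b)))
P_1 = 1/(1+e^{2.9232}) = 0.0510
P_2 = 1/(1+e^{3.6872}) = 0.0244
P_3 = 1/(1+e^{2.7720}) = 0.0589
E[score] = 0.0510 + 0.0244 + 0.0589 = 0.1343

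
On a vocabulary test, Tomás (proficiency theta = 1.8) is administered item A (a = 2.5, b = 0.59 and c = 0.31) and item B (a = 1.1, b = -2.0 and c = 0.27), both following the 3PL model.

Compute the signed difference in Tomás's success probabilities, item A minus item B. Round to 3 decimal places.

P(theta) = c + (1 − c) · 1 / (1 + exp(−a(theta − b)))
P_A = 0.9680
P_B = 0.9890
P_A − P_B = -0.0210

-0.021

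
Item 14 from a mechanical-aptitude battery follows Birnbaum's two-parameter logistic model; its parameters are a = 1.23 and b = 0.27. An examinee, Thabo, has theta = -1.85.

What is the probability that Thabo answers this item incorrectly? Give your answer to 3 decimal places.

0.931

P(theta) = 1 / (1 + exp(−a(theta − b)))
Exponent: 1.23 × (-1.85 − 0.27) = -2.6076
1/(1 + e^{2.6076}) = 0.0687
P(incorrect) = 1 − 0.0687 = 0.9313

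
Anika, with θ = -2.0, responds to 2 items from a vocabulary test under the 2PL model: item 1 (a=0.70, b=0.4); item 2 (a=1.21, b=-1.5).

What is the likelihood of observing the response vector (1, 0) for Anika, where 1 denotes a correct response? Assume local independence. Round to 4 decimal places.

0.1016

P(θ) = 1 / (1 + exp(−a(θ − b)))
P_1 = 1/(1+e^{1.6800}) = 0.1571
P_2 = 1/(1+e^{0.6050}) = 0.3532
L = P_1 × (1−P_2) = 0.1571 × 0.6468 = 0.10161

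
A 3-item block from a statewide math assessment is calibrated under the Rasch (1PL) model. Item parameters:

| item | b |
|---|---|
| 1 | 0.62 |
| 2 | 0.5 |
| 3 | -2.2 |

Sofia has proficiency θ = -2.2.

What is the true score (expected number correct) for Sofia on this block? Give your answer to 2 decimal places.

0.62

P(θ) = 1 / (1 + exp(−(θ − b)))
P_1 = 1/(1+e^{2.8200}) = 0.0563
P_2 = 1/(1+e^{2.7000}) = 0.0630
P_3 = 1/(1+e^{0.0000}) = 0.5000
E[score] = 0.0563 + 0.0630 + 0.5000 = 0.6192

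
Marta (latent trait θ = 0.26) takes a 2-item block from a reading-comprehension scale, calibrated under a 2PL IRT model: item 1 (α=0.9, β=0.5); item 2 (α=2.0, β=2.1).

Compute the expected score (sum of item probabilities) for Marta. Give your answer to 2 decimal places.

0.47

P(θ) = 1 / (1 + exp(−α(θ − β)))
P_1 = 1/(1+e^{0.2160}) = 0.4462
P_2 = 1/(1+e^{3.6800}) = 0.0246
E[score] = 0.4462 + 0.0246 = 0.4708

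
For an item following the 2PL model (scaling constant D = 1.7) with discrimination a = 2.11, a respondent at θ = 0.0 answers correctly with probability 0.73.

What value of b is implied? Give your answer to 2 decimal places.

P(θ) = 1 / (1 + exp(−D·a(θ − b)))
logit(0.73) = ln(0.73/0.27) = 0.9946
b = θ − logit/(1.7·a) = 0.0 − 0.9946/3.5870 = -0.2773

-0.28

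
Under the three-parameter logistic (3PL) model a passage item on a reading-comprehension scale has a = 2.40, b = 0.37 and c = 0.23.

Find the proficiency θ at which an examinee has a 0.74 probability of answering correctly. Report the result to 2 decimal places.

P(θ) = c + (1 − c) · 1 / (1 + exp(−a(θ − b)))
Remove guessing floor: (0.74 − 0.23)/(1 − 0.23) = 0.6623
logit = ln(0.6623/0.3377) = 0.6737
θ = b + logit/(a) = 0.37 + 0.6737/2.4000 = 0.6507

0.65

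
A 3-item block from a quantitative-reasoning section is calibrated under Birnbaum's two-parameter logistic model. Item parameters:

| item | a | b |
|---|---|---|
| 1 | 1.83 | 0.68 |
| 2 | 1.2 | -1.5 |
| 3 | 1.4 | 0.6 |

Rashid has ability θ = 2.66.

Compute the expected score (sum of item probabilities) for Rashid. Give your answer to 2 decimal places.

2.91

P(θ) = 1 / (1 + exp(−a(θ − b)))
P_1 = 1/(1+e^{-3.6234}) = 0.9740
P_2 = 1/(1+e^{-4.9920}) = 0.9933
P_3 = 1/(1+e^{-2.8840}) = 0.9470
E[score] = 0.9740 + 0.9933 + 0.9470 = 2.9143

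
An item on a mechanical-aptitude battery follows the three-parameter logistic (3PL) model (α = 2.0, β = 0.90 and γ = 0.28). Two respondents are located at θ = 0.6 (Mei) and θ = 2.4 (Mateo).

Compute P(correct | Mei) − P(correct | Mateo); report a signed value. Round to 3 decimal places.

P(θ) = γ + (1 − γ) · 1 / (1 + exp(−α(θ − β)))
P(Mei) = 0.5351  [exponent -0.6000]
P(Mateo) = 0.9659  [exponent 3.0000]
Difference = 0.5351 − 0.9659 = -0.4307

-0.431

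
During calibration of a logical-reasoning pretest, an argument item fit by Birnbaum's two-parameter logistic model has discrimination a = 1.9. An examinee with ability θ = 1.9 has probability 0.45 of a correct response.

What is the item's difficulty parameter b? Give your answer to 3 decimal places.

2.006

P(θ) = 1 / (1 + exp(−a(θ − b)))
logit(0.45) = ln(0.45/0.55) = -0.2007
b = θ − logit/(a) = 1.9 − (-0.2007)/1.9000 = 2.0056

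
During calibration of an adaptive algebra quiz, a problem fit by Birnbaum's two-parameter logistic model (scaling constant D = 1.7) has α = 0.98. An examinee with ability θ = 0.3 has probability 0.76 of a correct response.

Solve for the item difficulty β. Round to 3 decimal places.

-0.392

P(θ) = 1 / (1 + exp(−D·α(θ − β)))
logit(0.76) = ln(0.76/0.24) = 1.1527
β = θ − logit/(1.7·α) = 0.3 − 1.1527/1.6660 = -0.3919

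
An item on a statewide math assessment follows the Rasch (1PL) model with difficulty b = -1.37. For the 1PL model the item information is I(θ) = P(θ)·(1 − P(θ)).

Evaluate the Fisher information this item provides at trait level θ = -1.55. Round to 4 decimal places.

0.2480

P = 1/(1+e^{0.1800}) = 0.4551
P(1−P) = 0.4551 × 0.5449 = 0.2480
I = P(1−P) = 0.24799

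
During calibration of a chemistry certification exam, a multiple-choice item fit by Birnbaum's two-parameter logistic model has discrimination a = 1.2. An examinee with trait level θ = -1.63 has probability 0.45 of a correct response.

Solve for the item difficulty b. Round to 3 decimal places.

-1.463

P(θ) = 1 / (1 + exp(−a(θ − b)))
logit(0.45) = ln(0.45/0.55) = -0.2007
b = θ − logit/(a) = -1.63 − (-0.2007)/1.2000 = -1.4628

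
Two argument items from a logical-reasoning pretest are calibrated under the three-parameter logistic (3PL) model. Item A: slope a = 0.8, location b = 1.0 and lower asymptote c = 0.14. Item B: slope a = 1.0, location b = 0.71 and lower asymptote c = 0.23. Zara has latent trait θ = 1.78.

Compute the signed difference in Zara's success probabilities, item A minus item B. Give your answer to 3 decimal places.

P(θ) = c + (1 − c) · 1 / (1 + exp(−a(θ − b)))
P_A = 0.7000
P_B = 0.8033
P_A − P_B = -0.1034

-0.103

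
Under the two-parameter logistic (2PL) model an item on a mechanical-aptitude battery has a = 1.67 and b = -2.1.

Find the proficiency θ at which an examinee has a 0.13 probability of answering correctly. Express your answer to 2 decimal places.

-3.24

P(θ) = 1 / (1 + exp(−a(θ − b)))
logit = ln(0.1300/0.8700) = -1.9010
θ = b + logit/(a) = -2.1 + (-1.9010)/1.6700 = -3.2383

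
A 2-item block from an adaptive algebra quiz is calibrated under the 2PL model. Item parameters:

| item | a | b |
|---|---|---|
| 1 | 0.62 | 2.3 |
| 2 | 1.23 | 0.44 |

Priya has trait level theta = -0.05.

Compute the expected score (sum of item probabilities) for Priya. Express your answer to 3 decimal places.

0.543

P(theta) = 1 / (1 + exp(−a(theta − b)))
P_1 = 1/(1+e^{1.4570}) = 0.1889
P_2 = 1/(1+e^{0.6027}) = 0.3537
E[score] = 0.1889 + 0.3537 = 0.5427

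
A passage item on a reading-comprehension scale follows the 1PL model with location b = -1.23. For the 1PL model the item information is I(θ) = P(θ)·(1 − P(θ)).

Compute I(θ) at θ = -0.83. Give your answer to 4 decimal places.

0.2403

P = 1/(1+e^{-0.4000}) = 0.5987
P(1−P) = 0.5987 × 0.4013 = 0.2403
I = P(1−P) = 0.24026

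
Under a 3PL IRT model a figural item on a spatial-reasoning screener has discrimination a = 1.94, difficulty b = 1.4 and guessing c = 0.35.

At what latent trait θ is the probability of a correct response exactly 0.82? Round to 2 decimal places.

P(θ) = c + (1 − c) · 1 / (1 + exp(−a(θ − b)))
Remove guessing floor: (0.82 − 0.35)/(1 − 0.35) = 0.7231
logit = ln(0.7231/0.2769) = 0.9598
θ = b + logit/(a) = 1.4 + 0.9598/1.9400 = 1.8947

1.89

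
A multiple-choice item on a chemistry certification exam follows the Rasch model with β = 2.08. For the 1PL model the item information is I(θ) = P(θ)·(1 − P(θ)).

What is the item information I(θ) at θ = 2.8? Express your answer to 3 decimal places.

0.220

P = 1/(1+e^{-0.7200}) = 0.6726
P(1−P) = 0.6726 × 0.3274 = 0.2202
I = P(1−P) = 0.22021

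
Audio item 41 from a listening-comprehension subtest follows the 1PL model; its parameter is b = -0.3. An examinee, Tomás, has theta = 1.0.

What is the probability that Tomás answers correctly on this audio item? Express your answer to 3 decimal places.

P(theta) = 1 / (1 + exp(−(theta − b)))
Exponent: (1.0 − (-0.3)) = 1.3000
1/(1 + e^{-1.3000}) = 0.7858
P = 0.7858

0.786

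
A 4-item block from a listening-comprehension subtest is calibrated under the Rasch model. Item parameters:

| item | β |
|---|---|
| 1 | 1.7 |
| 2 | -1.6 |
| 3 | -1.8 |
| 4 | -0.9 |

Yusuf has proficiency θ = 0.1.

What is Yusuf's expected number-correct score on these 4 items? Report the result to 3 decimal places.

P(θ) = 1 / (1 + exp(−(θ − β)))
P_1 = 1/(1+e^{1.6000}) = 0.1680
P_2 = 1/(1+e^{-1.7000}) = 0.8455
P_3 = 1/(1+e^{-1.9000}) = 0.8699
P_4 = 1/(1+e^{-1.0000}) = 0.7311
E[score] = 0.1680 + 0.8455 + 0.8699 + 0.7311 = 2.6145

2.614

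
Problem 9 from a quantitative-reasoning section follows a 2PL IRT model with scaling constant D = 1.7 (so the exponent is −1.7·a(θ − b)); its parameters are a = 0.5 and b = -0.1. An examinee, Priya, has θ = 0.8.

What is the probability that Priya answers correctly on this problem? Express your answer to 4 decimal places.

P(θ) = 1 / (1 + exp(−D·a(θ − b)))
Exponent: 1.7 × 0.5 × (0.8 − (-0.1)) = 0.7650
1/(1 + e^{-0.7650}) = 0.6824
P = 0.6824

0.6824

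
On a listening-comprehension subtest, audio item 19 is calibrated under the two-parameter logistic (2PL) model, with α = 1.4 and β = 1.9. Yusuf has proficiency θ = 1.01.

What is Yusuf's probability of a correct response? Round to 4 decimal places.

0.2234

P(θ) = 1 / (1 + exp(−α(θ − β)))
Exponent: 1.4 × (1.01 − 1.9) = -1.2460
1/(1 + e^{1.2460}) = 0.2234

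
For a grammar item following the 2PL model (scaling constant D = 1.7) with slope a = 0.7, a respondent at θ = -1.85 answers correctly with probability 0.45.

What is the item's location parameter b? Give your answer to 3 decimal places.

-1.681

P(θ) = 1 / (1 + exp(−D·a(θ − b)))
logit(0.45) = ln(0.45/0.55) = -0.2007
b = θ − logit/(1.7·a) = -1.85 − (-0.2007)/1.1900 = -1.6814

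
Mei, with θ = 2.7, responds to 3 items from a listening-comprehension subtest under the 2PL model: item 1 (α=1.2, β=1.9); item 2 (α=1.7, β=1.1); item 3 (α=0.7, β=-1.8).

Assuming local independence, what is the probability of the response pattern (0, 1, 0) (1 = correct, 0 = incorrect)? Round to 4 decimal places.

P(θ) = 1 / (1 + exp(−α(θ − β)))
P_1 = 1/(1+e^{-0.9600}) = 0.7231
P_2 = 1/(1+e^{-2.7200}) = 0.9382
P_3 = 1/(1+e^{-3.1500}) = 0.9589
L = (1−P_1) × P_2 × (1−P_3) = 0.2769 × 0.9382 × 0.0411 = 0.01067

0.0107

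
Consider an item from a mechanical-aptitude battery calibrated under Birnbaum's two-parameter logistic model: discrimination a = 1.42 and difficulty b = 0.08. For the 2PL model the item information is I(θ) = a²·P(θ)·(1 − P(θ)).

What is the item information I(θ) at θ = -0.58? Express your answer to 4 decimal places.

P = 1/(1+e^{0.9372}) = 0.2815
P(1−P) = 0.2815 × 0.7185 = 0.2022
I = a² × P(1−P) = 1.42² × 0.2022 = 0.40780

0.4078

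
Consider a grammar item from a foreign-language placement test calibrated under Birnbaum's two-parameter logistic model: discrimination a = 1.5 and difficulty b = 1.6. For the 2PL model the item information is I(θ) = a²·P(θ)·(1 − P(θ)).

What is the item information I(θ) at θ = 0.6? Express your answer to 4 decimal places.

P = 1/(1+e^{1.5000}) = 0.1824
P(1−P) = 0.1824 × 0.8176 = 0.1491
I = a² × P(1−P) = 1.5² × 0.1491 = 0.33558

0.3356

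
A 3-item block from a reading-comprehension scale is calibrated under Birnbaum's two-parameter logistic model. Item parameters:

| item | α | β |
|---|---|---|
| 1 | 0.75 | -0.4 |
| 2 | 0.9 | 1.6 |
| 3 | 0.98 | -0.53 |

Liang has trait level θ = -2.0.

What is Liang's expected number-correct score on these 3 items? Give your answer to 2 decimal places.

P(θ) = 1 / (1 + exp(−α(θ − β)))
P_1 = 1/(1+e^{1.2000}) = 0.2315
P_2 = 1/(1+e^{3.2400}) = 0.0377
P_3 = 1/(1+e^{1.4406}) = 0.1915
E[score] = 0.2315 + 0.0377 + 0.1915 = 0.4606

0.46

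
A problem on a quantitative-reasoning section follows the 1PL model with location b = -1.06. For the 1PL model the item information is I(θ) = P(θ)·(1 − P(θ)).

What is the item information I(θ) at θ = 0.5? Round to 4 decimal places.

0.1435

P = 1/(1+e^{-1.5600}) = 0.8264
P(1−P) = 0.8264 × 0.1736 = 0.1435
I = P(1−P) = 0.14349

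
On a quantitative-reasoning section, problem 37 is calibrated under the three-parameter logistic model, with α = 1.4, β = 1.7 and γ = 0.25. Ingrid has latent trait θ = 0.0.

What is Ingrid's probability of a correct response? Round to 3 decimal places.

P(θ) = γ + (1 − γ) · 1 / (1 + exp(−α(θ − β)))
Exponent: 1.4 × (0.0 − 1.7) = -2.3800
1/(1 + e^{2.3800}) = 0.0847
P = 0.25 + 0.75 × 0.0847 = 0.3135

0.314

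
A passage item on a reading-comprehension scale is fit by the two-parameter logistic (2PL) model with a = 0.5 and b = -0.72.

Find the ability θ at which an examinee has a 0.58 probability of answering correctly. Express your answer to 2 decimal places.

-0.07

P(θ) = 1 / (1 + exp(−a(θ − b)))
logit = ln(0.5800/0.4200) = 0.3228
θ = b + logit/(a) = -0.72 + 0.3228/0.5000 = -0.0745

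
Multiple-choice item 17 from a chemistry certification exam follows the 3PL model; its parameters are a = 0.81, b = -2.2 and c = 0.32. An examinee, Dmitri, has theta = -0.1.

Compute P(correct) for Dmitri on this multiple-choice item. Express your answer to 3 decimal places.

0.895

P(theta) = c + (1 − c) · 1 / (1 + exp(−a(theta − b)))
Exponent: 0.81 × (-0.1 − (-2.2)) = 1.7010
1/(1 + e^{-1.7010}) = 0.8457
P = 0.32 + 0.68 × 0.8457 = 0.8951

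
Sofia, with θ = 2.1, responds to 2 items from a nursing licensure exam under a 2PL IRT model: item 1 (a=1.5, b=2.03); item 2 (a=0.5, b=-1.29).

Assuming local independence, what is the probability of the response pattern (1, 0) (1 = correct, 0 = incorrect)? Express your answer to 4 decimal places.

0.0816

P(θ) = 1 / (1 + exp(−a(θ − b)))
P_1 = 1/(1+e^{-0.1050}) = 0.5262
P_2 = 1/(1+e^{-1.6950}) = 0.8449
L = P_1 × (1−P_2) = 0.5262 × 0.1551 = 0.08163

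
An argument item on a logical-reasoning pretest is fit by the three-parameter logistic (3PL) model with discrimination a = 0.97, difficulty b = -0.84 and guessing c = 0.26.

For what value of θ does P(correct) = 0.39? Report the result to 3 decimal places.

-2.434

P(θ) = c + (1 − c) · 1 / (1 + exp(−a(θ − b)))
Remove guessing floor: (0.39 − 0.26)/(1 − 0.26) = 0.1757
logit = ln(0.1757/0.8243) = -1.5459
θ = b + logit/(a) = -0.84 + (-1.5459)/0.9700 = -2.4337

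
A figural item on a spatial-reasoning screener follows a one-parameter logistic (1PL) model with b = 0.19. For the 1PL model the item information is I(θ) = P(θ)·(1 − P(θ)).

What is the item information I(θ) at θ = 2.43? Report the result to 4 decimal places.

P = 1/(1+e^{-2.2400}) = 0.9038
P(1−P) = 0.9038 × 0.0962 = 0.0870
I = P(1−P) = 0.08696

0.0870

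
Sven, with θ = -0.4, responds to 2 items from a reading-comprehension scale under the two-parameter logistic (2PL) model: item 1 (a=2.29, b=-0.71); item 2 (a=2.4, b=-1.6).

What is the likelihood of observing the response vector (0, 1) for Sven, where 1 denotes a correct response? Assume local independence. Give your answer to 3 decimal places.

0.312

P(θ) = 1 / (1 + exp(−a(θ − b)))
P_1 = 1/(1+e^{-0.7099}) = 0.6704
P_2 = 1/(1+e^{-2.8800}) = 0.9468
L = (1−P_1) × P_2 = 0.3296 × 0.9468 = 0.31210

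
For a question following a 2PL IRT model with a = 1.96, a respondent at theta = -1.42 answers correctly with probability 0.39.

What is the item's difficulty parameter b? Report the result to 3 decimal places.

P(theta) = 1 / (1 + exp(−a(theta − b)))
logit(0.39) = ln(0.39/0.61) = -0.4473
b = theta − logit/(a) = -1.42 − (-0.4473)/1.9600 = -1.1918

-1.192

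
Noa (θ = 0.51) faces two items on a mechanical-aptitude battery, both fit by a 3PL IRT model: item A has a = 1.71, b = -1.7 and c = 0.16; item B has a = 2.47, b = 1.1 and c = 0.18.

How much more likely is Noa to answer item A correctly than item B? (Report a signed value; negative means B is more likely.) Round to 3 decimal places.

P(θ) = c + (1 − c) · 1 / (1 + exp(−a(θ − b)))
P_A = 0.9812
P_B = 0.3349
P_A − P_B = 0.6464

0.646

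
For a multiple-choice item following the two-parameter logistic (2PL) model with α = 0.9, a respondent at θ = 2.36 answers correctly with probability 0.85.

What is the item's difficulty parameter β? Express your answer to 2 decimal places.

P(θ) = 1 / (1 + exp(−α(θ − β)))
logit(0.85) = ln(0.85/0.15) = 1.7346
β = θ − logit/(α) = 2.36 − 1.7346/0.9000 = 0.4327

0.43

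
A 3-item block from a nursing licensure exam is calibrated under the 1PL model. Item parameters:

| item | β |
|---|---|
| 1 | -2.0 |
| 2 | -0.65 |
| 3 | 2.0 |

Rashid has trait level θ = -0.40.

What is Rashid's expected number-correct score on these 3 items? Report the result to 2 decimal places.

P(θ) = 1 / (1 + exp(−(θ − β)))
P_1 = 1/(1+e^{-1.6000}) = 0.8320
P_2 = 1/(1+e^{-0.2500}) = 0.5622
P_3 = 1/(1+e^{2.4000}) = 0.0832
E[score] = 0.8320 + 0.5622 + 0.0832 = 1.4774

1.48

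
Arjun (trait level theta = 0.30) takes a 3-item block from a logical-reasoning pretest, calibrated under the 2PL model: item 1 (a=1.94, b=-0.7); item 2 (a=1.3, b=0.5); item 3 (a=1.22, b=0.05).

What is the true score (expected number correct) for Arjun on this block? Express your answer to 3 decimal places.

1.885

P(theta) = 1 / (1 + exp(−a(theta − b)))
P_1 = 1/(1+e^{-1.9400}) = 0.8744
P_2 = 1/(1+e^{0.2600}) = 0.4354
P_3 = 1/(1+e^{-0.3050}) = 0.5757
E[score] = 0.8744 + 0.4354 + 0.5757 = 1.8854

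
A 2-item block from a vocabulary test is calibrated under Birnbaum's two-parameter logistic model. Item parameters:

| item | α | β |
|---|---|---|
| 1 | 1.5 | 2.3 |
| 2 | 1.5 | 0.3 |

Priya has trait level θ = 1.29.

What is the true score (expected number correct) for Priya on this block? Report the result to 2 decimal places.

P(θ) = 1 / (1 + exp(−α(θ − β)))
P_1 = 1/(1+e^{1.5150}) = 0.1802
P_2 = 1/(1+e^{-1.4850}) = 0.8153
E[score] = 0.1802 + 0.8153 = 0.9955

1.00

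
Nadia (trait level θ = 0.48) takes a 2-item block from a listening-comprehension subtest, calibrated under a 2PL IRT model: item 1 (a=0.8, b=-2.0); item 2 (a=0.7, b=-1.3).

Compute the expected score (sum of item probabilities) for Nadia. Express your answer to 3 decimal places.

1.656

P(θ) = 1 / (1 + exp(−a(θ − b)))
P_1 = 1/(1+e^{-1.9840}) = 0.8791
P_2 = 1/(1+e^{-1.2460}) = 0.7766
E[score] = 0.8791 + 0.7766 = 1.6557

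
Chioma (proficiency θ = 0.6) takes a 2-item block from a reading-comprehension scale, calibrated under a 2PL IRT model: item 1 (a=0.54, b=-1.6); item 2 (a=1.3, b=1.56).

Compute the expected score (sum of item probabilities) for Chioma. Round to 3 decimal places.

0.989

P(θ) = 1 / (1 + exp(−a(θ − b)))
P_1 = 1/(1+e^{-1.1880}) = 0.7664
P_2 = 1/(1+e^{1.2480}) = 0.2230
E[score] = 0.7664 + 0.2230 = 0.9894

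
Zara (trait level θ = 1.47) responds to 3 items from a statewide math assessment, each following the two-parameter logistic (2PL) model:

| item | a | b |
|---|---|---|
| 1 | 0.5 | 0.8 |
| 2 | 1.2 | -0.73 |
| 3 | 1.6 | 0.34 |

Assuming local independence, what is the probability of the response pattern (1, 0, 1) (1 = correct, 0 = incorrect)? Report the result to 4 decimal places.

0.0334

P(θ) = 1 / (1 + exp(−a(θ − b)))
P_1 = 1/(1+e^{-0.3350}) = 0.5830
P_2 = 1/(1+e^{-2.6400}) = 0.9334
P_3 = 1/(1+e^{-1.8080}) = 0.8591
L = P_1 × (1−P_2) × P_3 = 0.5830 × 0.0666 × 0.8591 = 0.03336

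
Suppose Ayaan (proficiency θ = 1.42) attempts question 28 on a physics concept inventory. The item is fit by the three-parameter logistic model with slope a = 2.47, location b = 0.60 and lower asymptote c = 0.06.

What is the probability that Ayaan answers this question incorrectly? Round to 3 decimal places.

P(θ) = c + (1 − c) · 1 / (1 + exp(−a(θ − b)))
Exponent: 2.47 × (1.42 − 0.60) = 2.0254
1/(1 + e^{-2.0254}) = 0.8834
P = 0.06 + 0.94 × 0.8834 = 0.8904
P(incorrect) = 1 − 0.8904 = 0.1096

0.110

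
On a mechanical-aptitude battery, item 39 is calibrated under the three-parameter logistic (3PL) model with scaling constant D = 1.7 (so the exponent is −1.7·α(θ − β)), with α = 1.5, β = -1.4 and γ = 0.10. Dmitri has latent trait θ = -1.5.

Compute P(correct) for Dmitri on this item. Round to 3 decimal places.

P(θ) = γ + (1 − γ) · 1 / (1 + exp(−D·α(θ − β)))
Exponent: 1.7 × 1.5 × (-1.5 − (-1.4)) = -0.2550
1/(1 + e^{0.2550}) = 0.4366
P = 0.10 + 0.90 × 0.4366 = 0.4929

0.493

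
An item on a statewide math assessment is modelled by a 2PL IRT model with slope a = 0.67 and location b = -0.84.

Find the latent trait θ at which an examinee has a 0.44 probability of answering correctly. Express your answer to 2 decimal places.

P(θ) = 1 / (1 + exp(−a(θ − b)))
logit = ln(0.4400/0.5600) = -0.2412
θ = b + logit/(a) = -0.84 + (-0.2412)/0.6700 = -1.1999

-1.20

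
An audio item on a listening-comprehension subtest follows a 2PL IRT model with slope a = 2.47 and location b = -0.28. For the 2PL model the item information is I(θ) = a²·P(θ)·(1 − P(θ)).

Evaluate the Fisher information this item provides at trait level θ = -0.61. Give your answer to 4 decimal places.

P = 1/(1+e^{0.8151}) = 0.3068
P(1−P) = 0.3068 × 0.6932 = 0.2127
I = a² × P(1−P) = 2.47² × 0.2127 = 1.29751

1.2975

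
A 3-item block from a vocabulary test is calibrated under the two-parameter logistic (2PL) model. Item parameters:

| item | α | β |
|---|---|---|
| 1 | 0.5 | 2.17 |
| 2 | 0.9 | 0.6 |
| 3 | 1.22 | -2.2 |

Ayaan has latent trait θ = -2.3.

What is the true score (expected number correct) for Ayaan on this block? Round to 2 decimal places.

P(θ) = 1 / (1 + exp(−α(θ − β)))
P_1 = 1/(1+e^{2.2350}) = 0.0967
P_2 = 1/(1+e^{2.6100}) = 0.0685
P_3 = 1/(1+e^{0.1220}) = 0.4695
E[score] = 0.0967 + 0.0685 + 0.4695 = 0.6347

0.63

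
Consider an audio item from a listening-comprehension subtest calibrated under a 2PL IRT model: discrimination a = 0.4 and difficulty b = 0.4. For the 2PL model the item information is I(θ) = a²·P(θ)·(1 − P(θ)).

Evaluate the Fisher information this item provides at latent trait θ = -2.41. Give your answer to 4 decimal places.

P = 1/(1+e^{1.1240}) = 0.2453
P(1−P) = 0.2453 × 0.7547 = 0.1851
I = a² × P(1−P) = 0.4² × 0.1851 = 0.02962

0.0296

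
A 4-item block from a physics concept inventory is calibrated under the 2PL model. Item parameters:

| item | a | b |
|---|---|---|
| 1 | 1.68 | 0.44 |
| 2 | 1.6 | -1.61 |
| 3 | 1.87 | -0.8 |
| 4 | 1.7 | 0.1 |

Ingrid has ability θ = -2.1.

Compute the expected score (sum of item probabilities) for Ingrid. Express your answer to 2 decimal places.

P(θ) = 1 / (1 + exp(−a(θ − b)))
P_1 = 1/(1+e^{4.2672}) = 0.0138
P_2 = 1/(1+e^{0.7840}) = 0.3135
P_3 = 1/(1+e^{2.4310}) = 0.0808
P_4 = 1/(1+e^{3.7400}) = 0.0232
E[score] = 0.0138 + 0.3135 + 0.0808 + 0.0232 = 0.4313

0.43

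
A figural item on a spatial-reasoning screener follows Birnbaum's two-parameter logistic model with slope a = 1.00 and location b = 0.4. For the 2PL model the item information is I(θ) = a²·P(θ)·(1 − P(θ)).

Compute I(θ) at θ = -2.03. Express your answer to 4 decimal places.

0.0744

P = 1/(1+e^{2.4300}) = 0.0809
P(1−P) = 0.0809 × 0.9191 = 0.0744
I = a² × P(1−P) = 1.00² × 0.0744 = 0.07437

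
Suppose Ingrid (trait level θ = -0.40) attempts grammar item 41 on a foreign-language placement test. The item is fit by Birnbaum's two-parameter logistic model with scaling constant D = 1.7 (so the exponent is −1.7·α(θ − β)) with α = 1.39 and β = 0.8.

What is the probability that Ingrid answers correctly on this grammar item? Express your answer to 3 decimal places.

P(θ) = 1 / (1 + exp(−D·α(θ − β)))
Exponent: 1.7 × 1.39 × (-0.40 − 0.8) = -2.8356
1/(1 + e^{2.8356}) = 0.0554
P = 0.0554

0.055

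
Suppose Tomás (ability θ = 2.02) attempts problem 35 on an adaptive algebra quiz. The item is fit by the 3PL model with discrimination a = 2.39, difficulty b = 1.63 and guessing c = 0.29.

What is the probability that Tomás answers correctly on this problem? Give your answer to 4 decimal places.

P(θ) = c + (1 − c) · 1 / (1 + exp(−a(θ − b)))
Exponent: 2.39 × (2.02 − 1.63) = 0.9321
1/(1 + e^{-0.9321}) = 0.7175
P = 0.29 + 0.71 × 0.7175 = 0.7994

0.7994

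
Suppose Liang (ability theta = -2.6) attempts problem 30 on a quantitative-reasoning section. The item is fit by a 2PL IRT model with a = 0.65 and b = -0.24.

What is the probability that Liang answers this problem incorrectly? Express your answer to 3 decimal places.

P(theta) = 1 / (1 + exp(−a(theta − b)))
Exponent: 0.65 × (-2.6 − (-0.24)) = -1.5340
1/(1 + e^{1.5340}) = 0.1774
P(incorrect) = 1 − 0.1774 = 0.8226

0.823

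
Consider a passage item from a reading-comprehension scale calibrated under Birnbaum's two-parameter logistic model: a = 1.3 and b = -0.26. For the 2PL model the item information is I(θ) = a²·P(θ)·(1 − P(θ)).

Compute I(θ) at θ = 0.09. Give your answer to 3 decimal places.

P = 1/(1+e^{-0.4550}) = 0.6118
P(1−P) = 0.6118 × 0.3882 = 0.2375
I = a² × P(1−P) = 1.3² × 0.2375 = 0.40137

0.401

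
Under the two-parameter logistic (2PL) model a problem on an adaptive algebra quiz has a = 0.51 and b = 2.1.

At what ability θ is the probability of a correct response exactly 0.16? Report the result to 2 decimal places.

-1.15

P(θ) = 1 / (1 + exp(−a(θ − b)))
logit = ln(0.1600/0.8400) = -1.6582
θ = b + logit/(a) = 2.1 + (-1.6582)/0.5100 = -1.1514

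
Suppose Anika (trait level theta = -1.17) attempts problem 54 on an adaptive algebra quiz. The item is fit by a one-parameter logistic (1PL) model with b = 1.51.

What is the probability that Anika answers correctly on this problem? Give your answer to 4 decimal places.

0.0642

P(theta) = 1 / (1 + exp(−(theta − b)))
Exponent: (-1.17 − 1.51) = -2.6800
1/(1 + e^{2.6800}) = 0.0642
P = 0.0642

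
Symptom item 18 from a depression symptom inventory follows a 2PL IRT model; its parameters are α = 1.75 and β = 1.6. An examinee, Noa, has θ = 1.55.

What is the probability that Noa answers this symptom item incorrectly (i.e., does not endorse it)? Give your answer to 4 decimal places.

P(θ) = 1 / (1 + exp(−α(θ − β)))
Exponent: 1.75 × (1.55 − 1.6) = -0.0875
1/(1 + e^{0.0875}) = 0.4781
P(incorrect) = 1 − 0.4781 = 0.5219

0.5219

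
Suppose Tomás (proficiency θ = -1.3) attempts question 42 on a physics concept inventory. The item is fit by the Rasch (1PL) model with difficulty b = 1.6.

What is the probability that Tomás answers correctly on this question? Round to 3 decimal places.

P(θ) = 1 / (1 + exp(−(θ − b)))
Exponent: (-1.3 − 1.6) = -2.9000
1/(1 + e^{2.9000}) = 0.0522
P = 0.0522

0.052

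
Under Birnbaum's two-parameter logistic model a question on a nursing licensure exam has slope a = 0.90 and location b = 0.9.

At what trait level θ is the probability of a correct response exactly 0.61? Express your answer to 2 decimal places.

P(θ) = 1 / (1 + exp(−a(θ − b)))
logit = ln(0.6100/0.3900) = 0.4473
θ = b + logit/(a) = 0.9 + 0.4473/0.9000 = 1.3970

1.40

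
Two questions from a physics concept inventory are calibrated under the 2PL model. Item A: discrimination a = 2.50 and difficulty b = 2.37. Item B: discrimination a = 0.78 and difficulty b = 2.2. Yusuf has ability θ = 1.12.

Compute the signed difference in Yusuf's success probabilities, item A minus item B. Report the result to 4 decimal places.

P(θ) = 1 / (1 + exp(−a(θ − b)))
P_A = 0.0421
P_B = 0.3010
P_A − P_B = -0.2589

-0.2589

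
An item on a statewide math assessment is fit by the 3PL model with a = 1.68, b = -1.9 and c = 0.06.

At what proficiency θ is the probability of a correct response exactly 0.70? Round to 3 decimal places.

-1.449

P(θ) = c + (1 − c) · 1 / (1 + exp(−a(θ − b)))
Remove guessing floor: (0.70 − 0.06)/(1 − 0.06) = 0.6809
logit = ln(0.6809/0.3191) = 0.7577
θ = b + logit/(a) = -1.9 + 0.7577/1.6800 = -1.4490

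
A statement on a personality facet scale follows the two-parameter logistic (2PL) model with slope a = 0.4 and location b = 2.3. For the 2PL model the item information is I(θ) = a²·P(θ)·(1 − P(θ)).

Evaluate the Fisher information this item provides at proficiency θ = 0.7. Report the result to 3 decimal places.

0.036

P = 1/(1+e^{0.6400}) = 0.3452
P(1−P) = 0.3452 × 0.6548 = 0.2261
I = a² × P(1−P) = 0.4² × 0.2261 = 0.03617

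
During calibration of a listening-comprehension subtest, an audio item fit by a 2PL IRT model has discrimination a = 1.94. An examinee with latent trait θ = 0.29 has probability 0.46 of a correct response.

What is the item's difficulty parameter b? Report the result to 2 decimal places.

0.37

P(θ) = 1 / (1 + exp(−a(θ − b)))
logit(0.46) = ln(0.46/0.54) = -0.1603
b = θ − logit/(a) = 0.29 − (-0.1603)/1.9400 = 0.3727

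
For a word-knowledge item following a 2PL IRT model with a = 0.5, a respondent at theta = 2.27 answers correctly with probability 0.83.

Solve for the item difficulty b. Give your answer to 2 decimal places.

-0.90

P(theta) = 1 / (1 + exp(−a(theta − b)))
logit(0.83) = ln(0.83/0.17) = 1.5856
b = theta − logit/(a) = 2.27 − 1.5856/0.5000 = -0.9013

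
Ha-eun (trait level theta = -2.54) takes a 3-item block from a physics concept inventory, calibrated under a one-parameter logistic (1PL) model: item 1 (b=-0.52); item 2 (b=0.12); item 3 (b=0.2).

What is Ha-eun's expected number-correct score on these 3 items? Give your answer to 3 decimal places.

P(theta) = 1 / (1 + exp(−(theta − b)))
P_1 = 1/(1+e^{2.0200}) = 0.1171
P_2 = 1/(1+e^{2.6600}) = 0.0654
P_3 = 1/(1+e^{2.7400}) = 0.0607
E[score] = 0.1171 + 0.0654 + 0.0607 = 0.2431

0.243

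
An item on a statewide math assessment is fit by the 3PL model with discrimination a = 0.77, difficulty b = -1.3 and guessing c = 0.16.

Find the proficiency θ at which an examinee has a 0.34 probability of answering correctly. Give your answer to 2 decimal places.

-2.99

P(θ) = c + (1 − c) · 1 / (1 + exp(−a(θ − b)))
Remove guessing floor: (0.34 − 0.16)/(1 − 0.16) = 0.2143
logit = ln(0.2143/0.7857) = -1.2993
θ = b + logit/(a) = -1.3 + (-1.2993)/0.7700 = -2.9874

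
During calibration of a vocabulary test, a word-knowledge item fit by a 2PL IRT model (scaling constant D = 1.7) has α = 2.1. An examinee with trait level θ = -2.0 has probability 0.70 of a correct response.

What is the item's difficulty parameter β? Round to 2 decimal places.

-2.24

P(θ) = 1 / (1 + exp(−D·α(θ − β)))
logit(0.70) = ln(0.70/0.30) = 0.8473
β = θ − logit/(1.7·α) = -2.0 − 0.8473/3.5700 = -2.2373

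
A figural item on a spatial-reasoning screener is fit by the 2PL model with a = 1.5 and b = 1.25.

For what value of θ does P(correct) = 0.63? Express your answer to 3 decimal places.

P(θ) = 1 / (1 + exp(−a(θ − b)))
logit = ln(0.6300/0.3700) = 0.5322
θ = b + logit/(a) = 1.25 + 0.5322/1.5000 = 1.6048

1.605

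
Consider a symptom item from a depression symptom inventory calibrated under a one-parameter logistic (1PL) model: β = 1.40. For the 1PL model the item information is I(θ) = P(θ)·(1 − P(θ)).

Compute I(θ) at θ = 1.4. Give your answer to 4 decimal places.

P = 1/(1+e^{0.0000}) = 0.5000
P(1−P) = 0.5000 × 0.5000 = 0.2500
I = P(1−P) = 0.25000

0.2500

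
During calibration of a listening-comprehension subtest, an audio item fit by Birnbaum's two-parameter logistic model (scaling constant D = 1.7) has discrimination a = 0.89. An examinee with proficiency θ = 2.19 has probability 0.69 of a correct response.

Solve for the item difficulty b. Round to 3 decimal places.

1.661

P(θ) = 1 / (1 + exp(−D·a(θ − b)))
logit(0.69) = ln(0.69/0.31) = 0.8001
b = θ − logit/(1.7·a) = 2.19 − 0.8001/1.5130 = 1.6612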